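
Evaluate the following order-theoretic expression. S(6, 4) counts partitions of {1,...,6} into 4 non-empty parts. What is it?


S(n,k) = k*S(n-1,k) + S(n-1,k-1).
S(5,4) = 10, S(5,3) = 25
S(6,4) = 4*10 + 25 = 40 + 25
S(6,4) = 65


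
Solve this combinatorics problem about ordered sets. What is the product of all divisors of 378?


Divisors of 378: [1, 2, 3, 6, 7, 9, 14, 18, 21, 27, 42, 54, 63, 126, 189, 378]
Product = n^(d(n)/2) = 378^(16/2)
Product = 416806419029812551936


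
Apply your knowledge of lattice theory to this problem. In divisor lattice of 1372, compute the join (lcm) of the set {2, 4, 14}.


In a divisor lattice, join = lcm (least common multiple).
Compute lcm iteratively: start with first element, then lcm(current, next).
Elements: [2, 4, 14]
lcm(2,4) = 4
lcm(4,14) = 28
Final lcm = 28


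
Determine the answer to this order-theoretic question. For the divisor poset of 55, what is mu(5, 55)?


In a divisor lattice, mu(a,b) = mu(b/a) where mu is the classical Mobius function.
b/a = 55/5 = 11
Prime factorization of 11: primes [11]
11 is squarefree with 1 prime factor(s), so mu(11) = (-1)^1 = -1


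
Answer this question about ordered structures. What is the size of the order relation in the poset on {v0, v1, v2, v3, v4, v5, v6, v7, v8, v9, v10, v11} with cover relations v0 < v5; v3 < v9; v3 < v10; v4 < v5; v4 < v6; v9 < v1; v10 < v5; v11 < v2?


The order relation is {(a,b) : a <= b}, reflexive so it includes (a,a).
Examples: (v0,v0), (v0,v5), (v1,v1), (v10,v10), (v10,v5), ...
Total ordered pairs: 22


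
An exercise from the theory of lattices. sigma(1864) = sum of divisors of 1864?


sigma(n) = sum of divisors.
Divisors of 1864: [1, 2, 4, 8, 233, 466, 932, 1864]
Sum = 3510


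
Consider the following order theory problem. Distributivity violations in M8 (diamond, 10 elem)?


Distributive law: a ^ (b v c) = (a ^ b) v (a ^ c).
Check all 10^3 = 1000 ordered triples (a,b,c).
  e.g. a=a1, b=a2, c=a3: lhs=a1 != rhs=0
  e.g. a=a1, b=a2, c=a4: lhs=a1 != rhs=0
Total violating triples: 336


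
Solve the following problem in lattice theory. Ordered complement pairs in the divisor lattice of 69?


Complement pair (a,b): a meet b = bottom, a join b = top.
Here: gcd(a,b)=1 and lcm(a,b)=69, i.e. a*b=69 with a,b coprime.
Pairs found: (1,69), (3,23), (23,3), (69,1)
Total ordered pairs: 4


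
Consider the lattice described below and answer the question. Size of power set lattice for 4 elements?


Power set = 2^n.
2^4 = 16


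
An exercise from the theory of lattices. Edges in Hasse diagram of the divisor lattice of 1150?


A cover relation a -< b holds when a < b with no c strictly between.
Cover relations:
  1 -< 2
  1 -< 5
  1 -< 23
  2 -< 10
  2 -< 46
  5 -< 10
  5 -< 25
  5 -< 115
  ...12 more
Total: 20


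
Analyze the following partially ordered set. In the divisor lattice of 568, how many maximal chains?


A maximal chain goes from the minimum element to a maximal element via cover relations.
Counting all min-to-max paths in the cover graph.
Total maximal chains: 4


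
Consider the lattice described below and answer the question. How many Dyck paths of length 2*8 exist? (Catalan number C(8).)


C(n) = C(2n, n) / (n+1).
C(16, 8) = 12870
C(8) = 12870 / 9 = 1430


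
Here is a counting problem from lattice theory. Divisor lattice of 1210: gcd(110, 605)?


Meet=gcd.
gcd(110,605)=55


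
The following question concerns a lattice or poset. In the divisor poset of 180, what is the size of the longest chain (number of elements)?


A chain is a totally ordered subset; we count the number of elements in a maximum chain.
Compute, for each element x, the size of the longest chain ending at x:
  1: 1
  2: 2
  3: 2
  5: 2
  4: 3
  9: 3
  ...
A maximum chain: 1 < 2 < 4 < 12 < 36 < 180
Number of elements in the longest chain: 6


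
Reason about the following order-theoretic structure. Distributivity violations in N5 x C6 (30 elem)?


Distributive law: a ^ (b v c) = (a ^ b) v (a ^ c).
Check all 30^3 = 27000 ordered triples (a,b,c).
  e.g. a=(b,0), b=(a,0), c=(c,0): lhs=(b,0) != rhs=(a,0)
  e.g. a=(b,0), b=(a,0), c=(c,1): lhs=(b,0) != rhs=(a,0)
Total violating triples: 432


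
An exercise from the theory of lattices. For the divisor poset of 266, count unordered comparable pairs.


A comparable pair {a,b} has a < b or b < a in the order.
Count unordered pairs where one element is strictly below the other.
Examples: {1,2}, {1,7}, {1,14}, {1,19}, ...
Total comparable pairs: 19


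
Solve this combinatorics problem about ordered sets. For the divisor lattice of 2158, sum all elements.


sigma(n) = sum of divisors.
Divisors of 2158: [1, 2, 13, 26, 83, 166, 1079, 2158]
Sum = 3528


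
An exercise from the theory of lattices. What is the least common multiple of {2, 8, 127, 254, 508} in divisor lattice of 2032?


In a divisor lattice, join = lcm (least common multiple).
Compute lcm iteratively: start with first element, then lcm(current, next).
Elements: [2, 8, 127, 254, 508]
lcm(2,8) = 8
lcm(8,127) = 1016
lcm(1016,254) = 1016
lcm(1016,508) = 1016
Final lcm = 1016


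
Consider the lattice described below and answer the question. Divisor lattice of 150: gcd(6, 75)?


Meet=gcd.
gcd(6,75)=3


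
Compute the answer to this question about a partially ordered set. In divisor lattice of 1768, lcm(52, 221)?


Join=lcm.
gcd(52,221)=13
lcm=884


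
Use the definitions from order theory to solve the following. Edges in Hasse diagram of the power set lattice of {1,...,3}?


A cover relation a -< b holds when a < b with no c strictly between.
Cover relations:
  {} -< {1}
  {} -< {2}
  {} -< {3}
  {1} -< {1,2}
  {1} -< {1,3}
  {2} -< {1,2}
  {2} -< {2,3}
  {3} -< {1,3}
  ...4 more
Total: 12


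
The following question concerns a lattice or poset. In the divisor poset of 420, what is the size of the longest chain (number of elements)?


A chain is a totally ordered subset; we count the number of elements in a maximum chain.
Compute, for each element x, the size of the longest chain ending at x:
  1: 1
  2: 2
  3: 2
  5: 2
  7: 2
  4: 3
  ...
A maximum chain: 1 < 2 < 4 < 12 < 60 < 420
Number of elements in the longest chain: 6


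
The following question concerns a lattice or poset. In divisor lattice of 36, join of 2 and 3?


In a divisor lattice, join = lcm (least common multiple).
gcd(2,3) = 1
lcm(2,3) = 2*3/gcd = 6/1 = 6


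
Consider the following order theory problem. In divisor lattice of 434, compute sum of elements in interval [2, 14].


Interval [2,14] in divisors of 434: [2, 14]
Sum = 16


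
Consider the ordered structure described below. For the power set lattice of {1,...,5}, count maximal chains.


A maximal chain goes from the minimum element to a maximal element via cover relations.
Counting all min-to-max paths in the cover graph.
Total maximal chains: 120


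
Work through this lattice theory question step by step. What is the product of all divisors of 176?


Divisors of 176: [1, 2, 4, 8, 11, 16, 22, 44, 88, 176]
Product = n^(d(n)/2) = 176^(10/2)
Product = 168874213376


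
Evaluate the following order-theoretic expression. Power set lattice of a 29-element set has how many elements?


Power set = 2^n.
2^29 = 536870912


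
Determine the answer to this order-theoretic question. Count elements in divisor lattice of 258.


Divisors of 258: [1, 2, 3, 6, 43, 86, 129, 258]
Count: 8


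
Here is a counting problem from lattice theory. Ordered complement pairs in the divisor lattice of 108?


Complement pair (a,b): a meet b = bottom, a join b = top.
Here: gcd(a,b)=1 and lcm(a,b)=108, i.e. a*b=108 with a,b coprime.
Pairs found: (1,108), (4,27), (27,4), (108,1)
Total ordered pairs: 4


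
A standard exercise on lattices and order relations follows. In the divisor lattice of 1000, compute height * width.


Height = length of longest chain minus 1; width = size of largest antichain.
A maximum chain: 1 | 5 | 25 | 125 | 250 | 500 | 1000  (height 6).
A maximum antichain: {8, 20, 50, 125}  (width 4).
Product = 6 * 4 = 24


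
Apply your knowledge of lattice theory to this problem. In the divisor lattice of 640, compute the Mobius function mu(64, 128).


In a divisor lattice, mu(a,b) = mu(b/a) where mu is the classical Mobius function.
b/a = 128/64 = 2
Prime factorization of 2: primes [2]
2 is squarefree with 1 prime factor(s), so mu(2) = (-1)^1 = -1


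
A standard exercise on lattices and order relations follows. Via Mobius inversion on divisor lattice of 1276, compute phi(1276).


phi(n) = n * prod_{p|n} (1 - 1/p).
Prime divisors of 1276: [2, 11, 29]
phi(1276) = 1276 * (1 - 1/2) * (1 - 1/11) * (1 - 1/29)
phi(1276) = 560


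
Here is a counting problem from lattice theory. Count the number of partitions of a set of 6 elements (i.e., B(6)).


B(n) = number of set partitions of an n-element set.
B(n) satisfies the recurrence: B(n+1) = sum_k C(n,k)*B(k).
B(6) = 203


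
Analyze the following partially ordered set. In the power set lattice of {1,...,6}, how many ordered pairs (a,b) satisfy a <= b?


The order relation is {(a,b) : a <= b}, reflexive so it includes (a,a).
Examples: ({},{}), ({},{1,2}), ({},{1,2,3}), ({},{1,2,3,4}), ({},{1,2,3,4,5}), ...
Total ordered pairs: 729


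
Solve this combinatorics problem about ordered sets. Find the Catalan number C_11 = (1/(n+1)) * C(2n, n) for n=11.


C(n) = C(2n, n) / (n+1).
C(22, 11) = 705432
C(11) = 705432 / 12 = 58786


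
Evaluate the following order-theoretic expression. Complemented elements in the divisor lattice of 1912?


An element a is complemented if some b has a meet b = bottom, a join b = top.
a is complemented iff gcd(a, n/a)=1, i.e. a is a unitary divisor of 1912.
Complemented elements: 1, 8, 239, 1912
Count: 4


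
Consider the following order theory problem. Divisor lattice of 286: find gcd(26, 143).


In a divisor lattice, meet = gcd (greatest common divisor).
By Euclidean algorithm or factoring: gcd(26,143) = 13


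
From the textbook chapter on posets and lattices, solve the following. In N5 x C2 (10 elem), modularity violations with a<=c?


Modular law: if a <= c then a v (b ^ c) = (a v b) ^ c.
Check all triples (a,b,c) with a <= c among 10 elements.
  e.g. a=(a,0), b=(c,0), c=(b,0): lhs=(a,0) != rhs=(b,0)
  e.g. a=(a,0), b=(c,1), c=(b,0): lhs=(a,0) != rhs=(b,0)
Total violating triples: 6


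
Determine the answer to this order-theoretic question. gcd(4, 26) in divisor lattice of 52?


Meet=gcd.
gcd(4,26)=2


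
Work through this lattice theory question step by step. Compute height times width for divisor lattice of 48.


Height = length of longest chain minus 1; width = size of largest antichain.
A maximum chain: 1 | 3 | 6 | 12 | 24 | 48  (height 5).
A maximum antichain: {2, 3}  (width 2).
Product = 5 * 2 = 10


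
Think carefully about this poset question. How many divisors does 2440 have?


Divisors of 2440: [1, 2, 4, 5, 8, 10, 20, 40, 61, 122, 244, 305, 488, 610, 1220, 2440]
Count: 16


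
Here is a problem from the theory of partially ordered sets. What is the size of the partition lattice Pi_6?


B(n) = number of set partitions of an n-element set.
B(n) satisfies the recurrence: B(n+1) = sum_k C(n,k)*B(k).
B(6) = 203


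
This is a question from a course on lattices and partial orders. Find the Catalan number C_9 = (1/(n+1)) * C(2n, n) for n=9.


C(n) = C(2n, n) / (n+1).
C(18, 9) = 48620
C(9) = 48620 / 10 = 4862


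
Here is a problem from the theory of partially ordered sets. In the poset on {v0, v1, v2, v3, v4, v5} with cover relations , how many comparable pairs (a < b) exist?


A comparable pair {a,b} has a < b or b < a in the order.
Count unordered pairs where one element is strictly below the other.
Total comparable pairs: 0


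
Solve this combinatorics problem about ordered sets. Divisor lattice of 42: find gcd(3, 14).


In a divisor lattice, meet = gcd (greatest common divisor).
By Euclidean algorithm or factoring: gcd(3,14) = 1


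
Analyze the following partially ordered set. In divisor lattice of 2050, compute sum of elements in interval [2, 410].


Interval [2,410] in divisors of 2050: [2, 10, 82, 410]
Sum = 504


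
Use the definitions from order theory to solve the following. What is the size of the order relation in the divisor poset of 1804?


The order relation is {(a,b) : a <= b}, reflexive so it includes (a,a).
Examples: (1,1), (1,11), (1,164), (1,1804), (1,2), ...
Total ordered pairs: 54


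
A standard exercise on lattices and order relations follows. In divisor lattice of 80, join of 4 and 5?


In a divisor lattice, join = lcm (least common multiple).
gcd(4,5) = 1
lcm(4,5) = 4*5/gcd = 20/1 = 20


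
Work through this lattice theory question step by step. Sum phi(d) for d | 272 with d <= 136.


Divisors of 272 up to 136: [1, 2, 4, 8, 16, 17, 34, 68, 136]
phi values: [1, 1, 2, 4, 8, 16, 16, 32, 64]
Sum = 144


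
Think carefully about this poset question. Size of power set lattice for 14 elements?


Power set = 2^n.
2^14 = 16384


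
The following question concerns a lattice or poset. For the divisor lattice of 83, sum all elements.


sigma(n) = sum of divisors.
Divisors of 83: [1, 83]
Sum = 84


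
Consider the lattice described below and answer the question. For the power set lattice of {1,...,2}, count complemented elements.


An element a is complemented if some b has a meet b = bottom, a join b = top.
every subset A has complement S\A, so all elements are complemented.
Complemented elements: {}, {1}, {2}, {1,2}
Count: 4


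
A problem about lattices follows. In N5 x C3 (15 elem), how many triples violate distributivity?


Distributive law: a ^ (b v c) = (a ^ b) v (a ^ c).
Check all 15^3 = 3375 ordered triples (a,b,c).
  e.g. a=(b,0), b=(a,0), c=(c,0): lhs=(b,0) != rhs=(a,0)
  e.g. a=(b,0), b=(a,0), c=(c,1): lhs=(b,0) != rhs=(a,0)
Total violating triples: 54


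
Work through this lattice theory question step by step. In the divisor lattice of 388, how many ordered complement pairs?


Complement pair (a,b): a meet b = bottom, a join b = top.
Here: gcd(a,b)=1 and lcm(a,b)=388, i.e. a*b=388 with a,b coprime.
Pairs found: (1,388), (4,97), (97,4), (388,1)
Total ordered pairs: 4


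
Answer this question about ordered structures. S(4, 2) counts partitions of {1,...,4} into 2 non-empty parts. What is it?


S(n,k) = k*S(n-1,k) + S(n-1,k-1).
S(3,2) = 3, S(3,1) = 1
S(4,2) = 2*3 + 1 = 6 + 1
S(4,2) = 7


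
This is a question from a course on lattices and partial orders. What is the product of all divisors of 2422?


Divisors of 2422: [1, 2, 7, 14, 173, 346, 1211, 2422]
Product = n^(d(n)/2) = 2422^(8/2)
Product = 34410941495056


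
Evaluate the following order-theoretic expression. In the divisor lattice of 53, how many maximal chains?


A maximal chain goes from the minimum element to a maximal element via cover relations.
Counting all min-to-max paths in the cover graph.
Total maximal chains: 1


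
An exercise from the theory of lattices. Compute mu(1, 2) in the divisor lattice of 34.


In a divisor lattice, mu(a,b) = mu(b/a) where mu is the classical Mobius function.
b/a = 2/1 = 2
Prime factorization of 2: primes [2]
2 is squarefree with 1 prime factor(s), so mu(2) = (-1)^1 = -1


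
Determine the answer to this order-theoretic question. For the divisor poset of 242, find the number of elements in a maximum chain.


A chain is a totally ordered subset; we count the number of elements in a maximum chain.
Compute, for each element x, the size of the longest chain ending at x:
  1: 1
  2: 2
  11: 2
  121: 3
  22: 3
  242: 4
A maximum chain: 1 < 2 < 22 < 242
Number of elements in the longest chain: 4


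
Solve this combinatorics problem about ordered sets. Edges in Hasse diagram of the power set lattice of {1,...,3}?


A cover relation a -< b holds when a < b with no c strictly between.
Cover relations:
  {} -< {1}
  {} -< {2}
  {} -< {3}
  {1} -< {1,2}
  {1} -< {1,3}
  {2} -< {1,2}
  {2} -< {2,3}
  {3} -< {1,3}
  ...4 more
Total: 12


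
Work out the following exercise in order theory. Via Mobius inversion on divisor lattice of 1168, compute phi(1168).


phi(n) = n * prod_{p|n} (1 - 1/p).
Prime divisors of 1168: [2, 73]
phi(1168) = 1168 * (1 - 1/2) * (1 - 1/73)
phi(1168) = 576


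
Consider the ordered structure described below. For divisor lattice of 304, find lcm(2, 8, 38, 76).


In a divisor lattice, join = lcm (least common multiple).
Compute lcm iteratively: start with first element, then lcm(current, next).
Elements: [2, 8, 38, 76]
lcm(2,8) = 8
lcm(8,38) = 152
lcm(152,76) = 152
Final lcm = 152


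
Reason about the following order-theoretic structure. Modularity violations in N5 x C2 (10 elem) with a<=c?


Modular law: if a <= c then a v (b ^ c) = (a v b) ^ c.
Check all triples (a,b,c) with a <= c among 10 elements.
  e.g. a=(a,0), b=(c,0), c=(b,0): lhs=(a,0) != rhs=(b,0)
  e.g. a=(a,0), b=(c,1), c=(b,0): lhs=(a,0) != rhs=(b,0)
Total violating triples: 6


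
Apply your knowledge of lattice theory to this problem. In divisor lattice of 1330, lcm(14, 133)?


Join=lcm.
gcd(14,133)=7
lcm=266


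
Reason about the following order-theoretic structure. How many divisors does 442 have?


Divisors of 442: [1, 2, 13, 17, 26, 34, 221, 442]
Count: 8


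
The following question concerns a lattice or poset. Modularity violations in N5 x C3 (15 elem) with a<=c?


Modular law: if a <= c then a v (b ^ c) = (a v b) ^ c.
Check all triples (a,b,c) with a <= c among 15 elements.
  e.g. a=(a,0), b=(c,0), c=(b,0): lhs=(a,0) != rhs=(b,0)
  e.g. a=(a,0), b=(c,1), c=(b,0): lhs=(a,0) != rhs=(b,0)
Total violating triples: 18


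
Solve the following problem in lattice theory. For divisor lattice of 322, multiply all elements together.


Divisors of 322: [1, 2, 7, 14, 23, 46, 161, 322]
Product = n^(d(n)/2) = 322^(8/2)
Product = 10750371856


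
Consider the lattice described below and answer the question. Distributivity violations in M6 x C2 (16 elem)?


Distributive law: a ^ (b v c) = (a ^ b) v (a ^ c).
Check all 16^3 = 4096 ordered triples (a,b,c).
  e.g. a=(a1,0), b=(a2,0), c=(a3,0): lhs=(a1,0) != rhs=(0,0)
  e.g. a=(a1,0), b=(a2,0), c=(a3,1): lhs=(a1,0) != rhs=(0,0)
Total violating triples: 960


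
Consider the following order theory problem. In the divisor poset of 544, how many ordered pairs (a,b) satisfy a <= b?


The order relation is {(a,b) : a <= b}, reflexive so it includes (a,a).
Examples: (1,1), (1,136), (1,16), (1,17), (1,2), ...
Total ordered pairs: 63


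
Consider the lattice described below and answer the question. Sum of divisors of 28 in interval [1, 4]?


Interval [1,4] in divisors of 28: [1, 2, 4]
Sum = 7


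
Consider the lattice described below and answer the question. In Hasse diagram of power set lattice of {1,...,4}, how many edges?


A cover relation a -< b holds when a < b with no c strictly between.
Cover relations:
  {} -< {1}
  {} -< {2}
  {} -< {3}
  {} -< {4}
  {1} -< {1,2}
  {1} -< {1,3}
  {1} -< {1,4}
  {2} -< {1,2}
  ...24 more
Total: 32


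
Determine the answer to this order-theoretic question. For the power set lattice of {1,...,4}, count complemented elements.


An element a is complemented if some b has a meet b = bottom, a join b = top.
every subset A has complement S\A, so all elements are complemented.
Complemented elements: {}, {1}, {2}, {3}, {4}, {1,2}, ... (10 more)
Count: 16


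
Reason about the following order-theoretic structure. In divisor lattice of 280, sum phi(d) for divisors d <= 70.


Divisors of 280 up to 70: [1, 2, 4, 5, 7, 8, 10, 14, 20, 28, 35, 40, 56, 70]
phi values: [1, 1, 2, 4, 6, 4, 4, 6, 8, 12, 24, 16, 24, 24]
Sum = 136


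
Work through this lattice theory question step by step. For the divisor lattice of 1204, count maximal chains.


A maximal chain goes from the minimum element to a maximal element via cover relations.
Counting all min-to-max paths in the cover graph.
Total maximal chains: 12


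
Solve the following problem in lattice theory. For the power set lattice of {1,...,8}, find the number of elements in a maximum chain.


A chain is a totally ordered subset; we count the number of elements in a maximum chain.
Compute, for each element x, the size of the longest chain ending at x:
  {}: 1
  {1}: 2
  {2}: 2
  {3}: 2
  {4}: 2
  {5}: 2
  ...
A maximum chain: {} < {1} < {1,2} < {1,2,3} < {1,2,3,4} < {1,2,3,4,5} < {1,2,3,4,5,6} < {1,2,3,4,5,6,7} < {1,2,3,4,5,6,7,8}
Number of elements in the longest chain: 9


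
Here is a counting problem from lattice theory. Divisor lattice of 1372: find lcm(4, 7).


In a divisor lattice, join = lcm (least common multiple).
gcd(4,7) = 1
lcm(4,7) = 4*7/gcd = 28/1 = 28


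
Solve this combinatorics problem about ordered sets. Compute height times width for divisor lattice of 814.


Height = length of longest chain minus 1; width = size of largest antichain.
A maximum chain: 1 | 37 | 407 | 814  (height 3).
A maximum antichain: {2, 11, 37}  (width 3).
Product = 3 * 3 = 9


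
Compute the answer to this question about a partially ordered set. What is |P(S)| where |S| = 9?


Power set = 2^n.
2^9 = 512


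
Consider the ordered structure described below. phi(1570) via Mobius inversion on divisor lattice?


phi(n) = n * prod_{p|n} (1 - 1/p).
Prime divisors of 1570: [2, 5, 157]
phi(1570) = 1570 * (1 - 1/2) * (1 - 1/5) * (1 - 1/157)
phi(1570) = 624


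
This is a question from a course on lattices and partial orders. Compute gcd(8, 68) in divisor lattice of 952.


In a divisor lattice, meet = gcd (greatest common divisor).
By Euclidean algorithm or factoring: gcd(8,68) = 4


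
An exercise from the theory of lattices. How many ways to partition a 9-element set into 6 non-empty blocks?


S(n,k) = k*S(n-1,k) + S(n-1,k-1).
S(8,6) = 266, S(8,5) = 1050
S(9,6) = 6*266 + 1050 = 1596 + 1050
S(9,6) = 2646


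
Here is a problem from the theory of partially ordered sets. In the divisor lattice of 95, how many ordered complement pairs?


Complement pair (a,b): a meet b = bottom, a join b = top.
Here: gcd(a,b)=1 and lcm(a,b)=95, i.e. a*b=95 with a,b coprime.
Pairs found: (1,95), (5,19), (19,5), (95,1)
Total ordered pairs: 4


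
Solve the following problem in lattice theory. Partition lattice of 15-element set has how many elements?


B(n) = number of set partitions of an n-element set.
B(n) satisfies the recurrence: B(n+1) = sum_k C(n,k)*B(k).
B(15) = 1382958545


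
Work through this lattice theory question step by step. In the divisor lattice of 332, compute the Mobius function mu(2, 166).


In a divisor lattice, mu(a,b) = mu(b/a) where mu is the classical Mobius function.
b/a = 166/2 = 83
Prime factorization of 83: primes [83]
83 is squarefree with 1 prime factor(s), so mu(83) = (-1)^1 = -1


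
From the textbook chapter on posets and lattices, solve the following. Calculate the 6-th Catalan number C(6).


C(n) = C(2n, n) / (n+1).
C(12, 6) = 924
C(6) = 924 / 7 = 132


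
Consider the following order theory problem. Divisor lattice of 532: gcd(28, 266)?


Meet=gcd.
gcd(28,266)=14


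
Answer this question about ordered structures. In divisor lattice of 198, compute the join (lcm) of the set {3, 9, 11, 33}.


In a divisor lattice, join = lcm (least common multiple).
Compute lcm iteratively: start with first element, then lcm(current, next).
Elements: [3, 9, 11, 33]
lcm(3,9) = 9
lcm(9,11) = 99
lcm(99,33) = 99
Final lcm = 99


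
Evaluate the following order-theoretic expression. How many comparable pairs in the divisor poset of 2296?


A comparable pair {a,b} has a < b or b < a in the order.
Count unordered pairs where one element is strictly below the other.
Examples: {1,2}, {1,4}, {1,7}, {1,8}, ...
Total comparable pairs: 74


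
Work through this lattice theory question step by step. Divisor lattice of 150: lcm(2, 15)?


Join=lcm.
gcd(2,15)=1
lcm=30


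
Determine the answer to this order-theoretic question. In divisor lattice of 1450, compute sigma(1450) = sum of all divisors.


sigma(n) = sum of divisors.
Divisors of 1450: [1, 2, 5, 10, 25, 29, 50, 58, 145, 290, 725, 1450]
Sum = 2790


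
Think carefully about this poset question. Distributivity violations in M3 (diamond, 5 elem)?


Distributive law: a ^ (b v c) = (a ^ b) v (a ^ c).
Check all 5^3 = 125 ordered triples (a,b,c).
  e.g. a=a1, b=a2, c=a3: lhs=a1 != rhs=0
  e.g. a=a1, b=a3, c=a2: lhs=a1 != rhs=0
Total violating triples: 6


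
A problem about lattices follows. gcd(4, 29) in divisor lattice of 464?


Meet=gcd.
gcd(4,29)=1


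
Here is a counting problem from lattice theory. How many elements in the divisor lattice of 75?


Divisors of 75: [1, 3, 5, 15, 25, 75]
Count: 6


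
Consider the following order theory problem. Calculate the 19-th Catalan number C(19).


C(n) = C(2n, n) / (n+1).
C(38, 19) = 35345263800
C(19) = 35345263800 / 20 = 1767263190


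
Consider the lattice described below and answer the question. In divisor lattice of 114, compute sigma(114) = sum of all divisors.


sigma(n) = sum of divisors.
Divisors of 114: [1, 2, 3, 6, 19, 38, 57, 114]
Sum = 240


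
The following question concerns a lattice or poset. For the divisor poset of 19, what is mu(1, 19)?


In a divisor lattice, mu(a,b) = mu(b/a) where mu is the classical Mobius function.
b/a = 19/1 = 19
Prime factorization of 19: primes [19]
19 is squarefree with 1 prime factor(s), so mu(19) = (-1)^1 = -1


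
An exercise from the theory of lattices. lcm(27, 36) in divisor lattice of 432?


Join=lcm.
gcd(27,36)=9
lcm=108


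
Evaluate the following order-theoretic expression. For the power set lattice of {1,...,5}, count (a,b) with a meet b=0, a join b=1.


Complement pair (a,b): a meet b = bottom, a join b = top.
Here: A intersect B = {} and A union B = {1,...,5}.
Pairs found: ({},{1,2,3,4,5}), ({1},{2,3,4,5}), ({2},{1,3,4,5}), ({3},{1,2,4,5}), ... (28 more)
Total ordered pairs: 32


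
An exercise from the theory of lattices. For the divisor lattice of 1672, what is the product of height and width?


Height = length of longest chain minus 1; width = size of largest antichain.
A maximum chain: 1 | 19 | 209 | 418 | 836 | 1672  (height 5).
A maximum antichain: {4, 22, 38, 209}  (width 4).
Product = 5 * 4 = 20


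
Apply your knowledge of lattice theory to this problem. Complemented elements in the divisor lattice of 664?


An element a is complemented if some b has a meet b = bottom, a join b = top.
a is complemented iff gcd(a, n/a)=1, i.e. a is a unitary divisor of 664.
Complemented elements: 1, 8, 83, 664
Count: 4


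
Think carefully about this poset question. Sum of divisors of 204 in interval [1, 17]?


Interval [1,17] in divisors of 204: [1, 17]
Sum = 18


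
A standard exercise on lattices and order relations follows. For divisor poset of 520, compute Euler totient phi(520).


phi(n) = n * prod_{p|n} (1 - 1/p).
Prime divisors of 520: [2, 5, 13]
phi(520) = 520 * (1 - 1/2) * (1 - 1/5) * (1 - 1/13)
phi(520) = 192


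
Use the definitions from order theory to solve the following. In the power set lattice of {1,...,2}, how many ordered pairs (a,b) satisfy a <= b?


The order relation is {(a,b) : a <= b}, reflexive so it includes (a,a).
Examples: ({},{}), ({},{1,2}), ({},{1}), ({},{2}), ({1,2},{1,2}), ...
Total ordered pairs: 9


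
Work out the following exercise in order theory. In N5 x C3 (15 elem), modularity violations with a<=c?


Modular law: if a <= c then a v (b ^ c) = (a v b) ^ c.
Check all triples (a,b,c) with a <= c among 15 elements.
  e.g. a=(a,0), b=(c,0), c=(b,0): lhs=(a,0) != rhs=(b,0)
  e.g. a=(a,0), b=(c,1), c=(b,0): lhs=(a,0) != rhs=(b,0)
Total violating triples: 18


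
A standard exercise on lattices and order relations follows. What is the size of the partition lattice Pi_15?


B(n) = number of set partitions of an n-element set.
B(n) satisfies the recurrence: B(n+1) = sum_k C(n,k)*B(k).
B(15) = 1382958545


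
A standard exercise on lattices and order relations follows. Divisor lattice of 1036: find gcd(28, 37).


In a divisor lattice, meet = gcd (greatest common divisor).
By Euclidean algorithm or factoring: gcd(28,37) = 1


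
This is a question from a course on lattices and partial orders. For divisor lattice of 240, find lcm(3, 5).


In a divisor lattice, join = lcm (least common multiple).
Compute lcm iteratively: start with first element, then lcm(current, next).
Elements: [3, 5]
lcm(3,5) = 15
Final lcm = 15


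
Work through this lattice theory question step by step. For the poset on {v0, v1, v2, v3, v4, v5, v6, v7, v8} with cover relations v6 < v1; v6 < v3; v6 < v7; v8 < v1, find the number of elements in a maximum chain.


A chain is a totally ordered subset; we count the number of elements in a maximum chain.
Compute, for each element x, the size of the longest chain ending at x:
  v0: 1
  v2: 1
  v4: 1
  v5: 1
  v6: 1
  v8: 1
  ...
A maximum chain: v6 < v1
Number of elements in the longest chain: 2


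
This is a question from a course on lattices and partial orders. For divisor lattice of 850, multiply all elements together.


Divisors of 850: [1, 2, 5, 10, 17, 25, 34, 50, 85, 170, 425, 850]
Product = n^(d(n)/2) = 850^(12/2)
Product = 377149515625000000


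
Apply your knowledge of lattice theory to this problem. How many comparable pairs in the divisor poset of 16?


A comparable pair {a,b} has a < b or b < a in the order.
Count unordered pairs where one element is strictly below the other.
Examples: {1,2}, {1,4}, {1,8}, {1,16}, ...
Total comparable pairs: 10


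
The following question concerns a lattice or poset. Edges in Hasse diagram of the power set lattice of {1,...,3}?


A cover relation a -< b holds when a < b with no c strictly between.
Cover relations:
  {} -< {1}
  {} -< {2}
  {} -< {3}
  {1} -< {1,2}
  {1} -< {1,3}
  {2} -< {1,2}
  {2} -< {2,3}
  {3} -< {1,3}
  ...4 more
Total: 12


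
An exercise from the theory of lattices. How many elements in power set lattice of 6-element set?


Power set = 2^n.
2^6 = 64


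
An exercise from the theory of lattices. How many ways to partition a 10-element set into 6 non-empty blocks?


S(n,k) = k*S(n-1,k) + S(n-1,k-1).
S(9,6) = 2646, S(9,5) = 6951
S(10,6) = 6*2646 + 6951 = 15876 + 6951
S(10,6) = 22827


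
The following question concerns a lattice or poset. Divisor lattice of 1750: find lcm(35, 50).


In a divisor lattice, join = lcm (least common multiple).
gcd(35,50) = 5
lcm(35,50) = 35*50/gcd = 1750/5 = 350


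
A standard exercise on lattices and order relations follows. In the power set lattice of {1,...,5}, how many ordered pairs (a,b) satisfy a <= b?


The order relation is {(a,b) : a <= b}, reflexive so it includes (a,a).
Examples: ({},{}), ({},{1,2}), ({},{1,2,3}), ({},{1,2,3,4}), ({},{1,2,3,4,5}), ...
Total ordered pairs: 243


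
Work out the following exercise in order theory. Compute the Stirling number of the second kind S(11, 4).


S(n,k) = k*S(n-1,k) + S(n-1,k-1).
S(10,4) = 34105, S(10,3) = 9330
S(11,4) = 4*34105 + 9330 = 136420 + 9330
S(11,4) = 145750


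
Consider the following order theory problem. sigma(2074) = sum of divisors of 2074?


sigma(n) = sum of divisors.
Divisors of 2074: [1, 2, 17, 34, 61, 122, 1037, 2074]
Sum = 3348


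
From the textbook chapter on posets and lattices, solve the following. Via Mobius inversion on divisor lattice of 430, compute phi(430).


phi(n) = n * prod_{p|n} (1 - 1/p).
Prime divisors of 430: [2, 5, 43]
phi(430) = 430 * (1 - 1/2) * (1 - 1/5) * (1 - 1/43)
phi(430) = 168


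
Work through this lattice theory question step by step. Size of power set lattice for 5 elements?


Power set = 2^n.
2^5 = 32


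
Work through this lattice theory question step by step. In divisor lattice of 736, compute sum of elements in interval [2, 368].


Interval [2,368] in divisors of 736: [2, 4, 8, 16, 46, 92, 184, 368]
Sum = 720


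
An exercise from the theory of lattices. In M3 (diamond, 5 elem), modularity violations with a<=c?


Modular law: if a <= c then a v (b ^ c) = (a v b) ^ c.
Check all triples (a,b,c) with a <= c among 5 elements.
This lattice is modular (diamonds M_m and their chain-products are modular).
Total violating triples: 0


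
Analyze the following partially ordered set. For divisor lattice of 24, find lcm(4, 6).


In a divisor lattice, join = lcm (least common multiple).
Compute lcm iteratively: start with first element, then lcm(current, next).
Elements: [4, 6]
lcm(4,6) = 12
Final lcm = 12


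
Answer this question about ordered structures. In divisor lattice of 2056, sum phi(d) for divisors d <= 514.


Divisors of 2056 up to 514: [1, 2, 4, 8, 257, 514]
phi values: [1, 1, 2, 4, 256, 256]
Sum = 520


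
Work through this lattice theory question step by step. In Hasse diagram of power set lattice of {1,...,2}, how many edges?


A cover relation a -< b holds when a < b with no c strictly between.
Cover relations:
  {} -< {1}
  {} -< {2}
  {1} -< {1,2}
  {2} -< {1,2}
Total: 4


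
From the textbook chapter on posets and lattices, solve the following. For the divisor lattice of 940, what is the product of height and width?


Height = length of longest chain minus 1; width = size of largest antichain.
A maximum chain: 1 | 47 | 235 | 470 | 940  (height 4).
A maximum antichain: {4, 10, 94, 235}  (width 4).
Product = 4 * 4 = 16


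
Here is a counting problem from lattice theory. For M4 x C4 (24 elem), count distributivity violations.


Distributive law: a ^ (b v c) = (a ^ b) v (a ^ c).
Check all 24^3 = 13824 ordered triples (a,b,c).
  e.g. a=(a1,0), b=(a2,0), c=(a3,0): lhs=(a1,0) != rhs=(0,0)
  e.g. a=(a1,0), b=(a2,0), c=(a3,1): lhs=(a1,0) != rhs=(0,0)
Total violating triples: 1536


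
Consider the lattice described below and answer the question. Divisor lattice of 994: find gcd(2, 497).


In a divisor lattice, meet = gcd (greatest common divisor).
By Euclidean algorithm or factoring: gcd(2,497) = 1


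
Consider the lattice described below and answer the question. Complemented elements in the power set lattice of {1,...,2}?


An element a is complemented if some b has a meet b = bottom, a join b = top.
every subset A has complement S\A, so all elements are complemented.
Complemented elements: {}, {1}, {2}, {1,2}
Count: 4


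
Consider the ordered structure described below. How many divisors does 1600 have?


Divisors of 1600: [1, 2, 4, 5, 8, 10, 16, 20, 25, 32, 40, 50, 64, 80, 100, 160, 200, 320, 400, 800, 1600]
Count: 21


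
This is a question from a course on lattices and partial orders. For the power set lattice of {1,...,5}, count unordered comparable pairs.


A comparable pair {a,b} has a < b or b < a in the order.
Count unordered pairs where one element is strictly below the other.
Examples: {{},{1}}, {{},{2}}, {{},{3}}, {{},{4}}, ...
Total comparable pairs: 211


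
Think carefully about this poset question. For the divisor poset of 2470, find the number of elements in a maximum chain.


A chain is a totally ordered subset; we count the number of elements in a maximum chain.
Compute, for each element x, the size of the longest chain ending at x:
  1: 1
  2: 2
  5: 2
  13: 2
  19: 2
  10: 3
  ...
A maximum chain: 1 < 2 < 10 < 130 < 2470
Number of elements in the longest chain: 5


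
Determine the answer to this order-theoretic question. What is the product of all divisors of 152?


Divisors of 152: [1, 2, 4, 8, 19, 38, 76, 152]
Product = n^(d(n)/2) = 152^(8/2)
Product = 533794816


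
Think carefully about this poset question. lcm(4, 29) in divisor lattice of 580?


Join=lcm.
gcd(4,29)=1
lcm=116


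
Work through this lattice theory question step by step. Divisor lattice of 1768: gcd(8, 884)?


Meet=gcd.
gcd(8,884)=4


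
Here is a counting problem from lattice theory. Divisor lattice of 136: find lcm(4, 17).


In a divisor lattice, join = lcm (least common multiple).
gcd(4,17) = 1
lcm(4,17) = 4*17/gcd = 68/1 = 68


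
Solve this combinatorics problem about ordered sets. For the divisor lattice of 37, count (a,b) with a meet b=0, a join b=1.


Complement pair (a,b): a meet b = bottom, a join b = top.
Here: gcd(a,b)=1 and lcm(a,b)=37, i.e. a*b=37 with a,b coprime.
Pairs found: (1,37), (37,1)
Total ordered pairs: 2


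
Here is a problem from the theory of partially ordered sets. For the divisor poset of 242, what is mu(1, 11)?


In a divisor lattice, mu(a,b) = mu(b/a) where mu is the classical Mobius function.
b/a = 11/1 = 11
Prime factorization of 11: primes [11]
11 is squarefree with 1 prime factor(s), so mu(11) = (-1)^1 = -1


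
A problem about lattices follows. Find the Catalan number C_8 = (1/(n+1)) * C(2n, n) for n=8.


C(n) = C(2n, n) / (n+1).
C(16, 8) = 12870
C(8) = 12870 / 9 = 1430


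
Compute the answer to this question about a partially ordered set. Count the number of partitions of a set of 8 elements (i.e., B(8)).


B(n) = number of set partitions of an n-element set.
B(n) satisfies the recurrence: B(n+1) = sum_k C(n,k)*B(k).
B(8) = 4140


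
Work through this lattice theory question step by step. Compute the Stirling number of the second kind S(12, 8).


S(n,k) = k*S(n-1,k) + S(n-1,k-1).
S(11,8) = 11880, S(11,7) = 63987
S(12,8) = 8*11880 + 63987 = 95040 + 63987
S(12,8) = 159027


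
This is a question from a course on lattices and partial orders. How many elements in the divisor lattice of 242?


Divisors of 242: [1, 2, 11, 22, 121, 242]
Count: 6


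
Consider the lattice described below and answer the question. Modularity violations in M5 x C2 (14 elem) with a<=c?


Modular law: if a <= c then a v (b ^ c) = (a v b) ^ c.
Check all triples (a,b,c) with a <= c among 14 elements.
This lattice is modular (diamonds M_m and their chain-products are modular).
Total violating triples: 0


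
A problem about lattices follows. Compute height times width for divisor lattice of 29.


Height = length of longest chain minus 1; width = size of largest antichain.
A maximum chain: 1 | 29  (height 1).
A maximum antichain: {1}  (width 1).
Product = 1 * 1 = 1


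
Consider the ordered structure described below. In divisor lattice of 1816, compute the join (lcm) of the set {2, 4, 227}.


In a divisor lattice, join = lcm (least common multiple).
Compute lcm iteratively: start with first element, then lcm(current, next).
Elements: [2, 4, 227]
lcm(2,4) = 4
lcm(4,227) = 908
Final lcm = 908


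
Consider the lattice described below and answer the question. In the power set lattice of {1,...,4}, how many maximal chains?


A maximal chain goes from the minimum element to a maximal element via cover relations.
Counting all min-to-max paths in the cover graph.
Total maximal chains: 24


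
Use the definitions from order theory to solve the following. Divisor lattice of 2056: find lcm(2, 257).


In a divisor lattice, join = lcm (least common multiple).
gcd(2,257) = 1
lcm(2,257) = 2*257/gcd = 514/1 = 514


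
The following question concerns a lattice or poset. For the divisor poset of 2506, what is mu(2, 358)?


In a divisor lattice, mu(a,b) = mu(b/a) where mu is the classical Mobius function.
b/a = 358/2 = 179
Prime factorization of 179: primes [179]
179 is squarefree with 1 prime factor(s), so mu(179) = (-1)^1 = -1


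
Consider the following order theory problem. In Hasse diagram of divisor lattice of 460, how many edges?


A cover relation a -< b holds when a < b with no c strictly between.
Cover relations:
  1 -< 2
  1 -< 5
  1 -< 23
  2 -< 4
  2 -< 10
  2 -< 46
  4 -< 20
  4 -< 92
  ...12 more
Total: 20


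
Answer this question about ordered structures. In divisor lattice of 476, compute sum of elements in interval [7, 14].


Interval [7,14] in divisors of 476: [7, 14]
Sum = 21
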